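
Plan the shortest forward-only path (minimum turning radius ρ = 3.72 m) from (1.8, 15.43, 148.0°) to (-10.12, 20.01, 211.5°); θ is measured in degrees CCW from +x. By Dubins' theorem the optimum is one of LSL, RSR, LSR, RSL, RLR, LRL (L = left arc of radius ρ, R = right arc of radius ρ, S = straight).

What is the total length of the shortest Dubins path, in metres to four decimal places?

13.3370 m

Let ψ = atan2(Δy, Δx) = atan2(4.58, -11.92) = 158.9818° be the start→goal bearing.
Normalize: d = |goal − start| / ρ = 12.769605/3.72 = 3.432689, α = (θ_start − ψ) mod 360° = 349.0182° = 6.091516 rad, β = (θ_goal − ψ) mod 360° = 52.5182° = 0.916615 rad.
Common terms: sin α = -0.190497, cos α = 0.981688, sin β = 0.793546, cos β = 0.608510, cos(α−β) = 0.446198, d² = 11.783356. Work in radians in the unit-radius frame; every candidate has L = ρ·(t + p + q).
LSL: p² = 2 + d² − 2cos(α−β) + 2d(sin α − sin β) = 6.135126; p = √p² = 2.476919; φ = atan2(cos β − cos α, d + sin α − sin β) = -0.151238 rad; t = (φ − α) mod 2π = 0.040431 rad, q = (β − φ) mod 2π = 1.067853 rad → L = 3.72·(0.040431 + 2.476919 + 1.067853) = 3.72·3.585203 = 13.336954 m
RSR: p² = 2 + d² − 2cos(α−β) + 2d(sin β − sin α) = 19.646795; p = √p² = 4.432471; φ = atan2(cos α − cos β, d − sin α + sin β) = 0.084292 rad; t = (α − φ) mod 2π = 6.007225 rad, q = (φ − β) mod 2π = 5.450862 rad → L = 3.72·(6.007225 + 4.432471 + 5.450862) = 3.72·15.890557 = 59.112872 m
LSR: p² = d² − 2 + 2cos(α−β) + 2d(sin α + sin β) = 14.815912; p = √p² = 3.849144; φ = atan2(−cos α − cos β, d + sin α + sin β) − atan2(−2, p) = 0.103853 rad; t = (φ − α) mod 2π = 0.295522 rad, q = (φ − β) mod 2π = 5.470423 rad → L = 3.72·(0.295522 + 3.849144 + 5.470423) = 3.72·9.615089 = 35.768132 m
RSL: p² = d² − 2 + 2cos(α−β) − 2d(sin α + sin β) = 6.535592; p = √p² = 2.556480; φ = atan2(cos α + cos β, d − sin α − sin β) − atan2(2, p) = -0.151877 rad; t = (α − φ) mod 2π = 6.243394 rad, q = (β − φ) mod 2π = 1.068492 rad → L = 3.72·(6.243394 + 2.556480 + 1.068492) = 3.72·9.868367 = 36.710324 m
RLR: c = (6 − d² + 2cos(α−β) + 2d(sin α − sin β))/8 = -1.455849, |c| > 1 → infeasible
LRL: c = (6 − d² + 2cos(α−β) − 2d(sin α − sin β))/8 = 0.233109; p = 2π − arccos c = 4.947663 rad; φ = atan2(cos β − cos α, d + sin α − sin β) = -0.151238 rad; t = (φ − α + p/2) mod 2π = 2.514262 rad, q = (β − α − t + p) mod 2π = 3.541685 rad → L = 3.72·(2.514262 + 4.947663 + 3.541685) = 3.72·11.003610 = 40.933428 m
Shortest: LSL with L = 13.336954 m ≈ 13.3370 m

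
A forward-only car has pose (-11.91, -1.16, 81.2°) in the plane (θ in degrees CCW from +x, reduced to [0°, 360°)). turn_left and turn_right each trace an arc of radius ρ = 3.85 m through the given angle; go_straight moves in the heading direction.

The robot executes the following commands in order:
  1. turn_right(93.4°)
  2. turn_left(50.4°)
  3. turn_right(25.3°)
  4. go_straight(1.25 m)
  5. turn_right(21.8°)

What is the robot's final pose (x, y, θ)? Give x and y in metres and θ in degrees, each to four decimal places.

(0.0977, 3.8087, 351.1000°)

set_pose: (x, y, θ) = (-11.9100, -1.1600, 81.2000°), ρ = 3.85
turn_right(93.4°): centre at ρ to the right, rotate −93.4° → (-7.2917, 2.0141, -12.2000° ≡ 347.8000°)
turn_left(50.4°): centre at ρ to the left, rotate +50.4° → (-4.0972, 2.7516, 398.2000° ≡ 38.2000°)
turn_right(25.3°): centre at ρ to the right, rotate −25.3° → (-2.5759, 3.4788, 12.9000°)
go_straight(1.25): x += 1.25·cos θ, y += 1.25·sin θ → (-1.3574, 3.7579, 12.9000°)
turn_right(21.8°): centre at ρ to the right, rotate −21.8° → (0.0977, 3.8087, -8.9000° ≡ 351.1000°)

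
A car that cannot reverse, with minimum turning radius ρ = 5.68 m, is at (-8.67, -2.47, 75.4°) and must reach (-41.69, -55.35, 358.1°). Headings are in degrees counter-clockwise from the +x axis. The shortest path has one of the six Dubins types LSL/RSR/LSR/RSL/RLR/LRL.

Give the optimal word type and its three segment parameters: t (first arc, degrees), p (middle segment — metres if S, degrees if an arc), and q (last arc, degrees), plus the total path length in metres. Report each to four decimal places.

Let ψ = atan2(Δy, Δx) = atan2(-52.88, -33.02) = -121.9820° be the start→goal bearing.
Normalize: d = |goal − start| / ρ = 62.342721/5.68 = 10.975831, α = (θ_start − ψ) mod 360° = 197.3820° = 3.444966 rad, β = (θ_goal − ψ) mod 360° = 120.0820° = 2.095826 rad.
Common terms: sin α = -0.298741, cos α = -0.954334, sin β = 0.865309, cos β = -0.501239, cos(α−β) = 0.219846, d² = 120.468868. Work in radians in the unit-radius frame; every candidate has L = ρ·(t + p + q).
LSL: p² = 2 + d² − 2cos(α−β) + 2d(sin α − sin β) = 96.476344; p = √p² = 9.822237; φ = atan2(cos β − cos α, d + sin α − sin β) = 0.046146 rad; t = (φ − α) mod 2π = 2.884365 rad, q = (β − φ) mod 2π = 2.049680 rad → L = 5.68·(2.884365 + 9.822237 + 2.049680) = 5.68·14.756283 = 83.815688 m
RSR: p² = 2 + d² − 2cos(α−β) + 2d(sin β − sin α) = 147.582007; p = √p² = 12.148333; φ = atan2(cos α − cos β, d − sin α + sin β) = -0.037306 rad; t = (α − φ) mod 2π = 3.482271 rad, q = (φ − β) mod 2π = 4.150053 rad → L = 5.68·(3.482271 + 12.148333 + 4.150053) = 5.68·19.780658 = 112.354139 m
LSR: p² = d² − 2 + 2cos(α−β) + 2d(sin α + sin β) = 131.345667; p = √p² = 11.460614; φ = atan2(−cos α − cos β, d + sin α + sin β) − atan2(−2, p) = 0.298215 rad; t = (φ − α) mod 2π = 3.136435 rad, q = (φ − β) mod 2π = 4.485574 rad → L = 5.68·(3.136435 + 11.460614 + 4.485574) = 5.68·19.082623 = 108.389298 m
RSL: p² = d² − 2 + 2cos(α−β) − 2d(sin α + sin β) = 106.471454; p = √p² = 10.318501; φ = atan2(cos α + cos β, d − sin α − sin β) − atan2(2, p) = -0.330386 rad; t = (α − φ) mod 2π = 3.775352 rad, q = (β − φ) mod 2π = 2.426212 rad → L = 5.68·(3.775352 + 10.318501 + 2.426212) = 5.68·16.520065 = 93.833969 m
RLR: c = (6 − d² + 2cos(α−β) + 2d(sin α − sin β))/8 = -17.447751, |c| > 1 → infeasible
LRL: c = (6 − d² + 2cos(α−β) − 2d(sin α − sin β))/8 = -11.059543, |c| > 1 → infeasible
Shortest: LSL with L = 83.815688 m ≈ 83.8157 m
Convert LSL to answer units (arcs ×180/π): t = 2.884365·180/π = 165.2620°, p = ρ·p = 5.68·9.822237 = 55.7903 m, q = 2.049680·180/π = 117.4380°, L = 83.8157 m.

LSL: t = 165.2620°, p = 55.7903 m, q = 117.4380°, L = 83.8157 m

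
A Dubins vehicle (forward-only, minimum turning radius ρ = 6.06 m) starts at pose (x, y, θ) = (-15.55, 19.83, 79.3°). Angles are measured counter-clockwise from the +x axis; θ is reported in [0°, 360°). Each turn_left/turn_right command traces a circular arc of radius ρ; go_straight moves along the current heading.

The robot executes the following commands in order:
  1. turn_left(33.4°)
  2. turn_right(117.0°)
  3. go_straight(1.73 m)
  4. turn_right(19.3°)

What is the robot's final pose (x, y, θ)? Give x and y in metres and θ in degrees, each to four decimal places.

(-6.1722, 31.0558, 336.4000°)

set_pose: (x, y, θ) = (-15.5500, 19.8300, 79.3000°), ρ = 6.06
turn_left(33.4°): centre at ρ to the left, rotate +33.4° → (-15.9141, 23.2937, 112.7000°)
turn_right(117.0°): centre at ρ to the right, rotate −117.0° → (-9.8691, 31.6753, -4.3000° ≡ 355.7000°)
go_straight(1.73): x += 1.73·cos θ, y += 1.73·sin θ → (-8.1440, 31.5455, 355.7000°)
turn_right(19.3°): centre at ρ to the right, rotate −19.3° → (-6.1722, 31.0558, 336.4000°)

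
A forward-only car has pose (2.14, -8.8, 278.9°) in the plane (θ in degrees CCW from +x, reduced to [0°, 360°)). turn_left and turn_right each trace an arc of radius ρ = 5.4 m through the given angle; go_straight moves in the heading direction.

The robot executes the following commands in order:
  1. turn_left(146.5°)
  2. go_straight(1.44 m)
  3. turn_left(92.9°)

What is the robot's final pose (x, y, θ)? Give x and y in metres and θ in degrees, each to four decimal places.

set_pose: (x, y, θ) = (2.1400, -8.8000, 278.9000°), ρ = 5.4
turn_left(146.5°): centre at ρ to the left, rotate +146.5° → (12.3849, -10.2125, 425.4000° ≡ 65.4000°)
go_straight(1.44): x += 1.44·cos θ, y += 1.44·sin θ → (12.9843, -8.9032, 65.4000°)
turn_left(92.9°): centre at ρ to the left, rotate +92.9° → (10.0711, -1.6379, 158.3000°)

(10.0711, -1.6379, 158.3000°)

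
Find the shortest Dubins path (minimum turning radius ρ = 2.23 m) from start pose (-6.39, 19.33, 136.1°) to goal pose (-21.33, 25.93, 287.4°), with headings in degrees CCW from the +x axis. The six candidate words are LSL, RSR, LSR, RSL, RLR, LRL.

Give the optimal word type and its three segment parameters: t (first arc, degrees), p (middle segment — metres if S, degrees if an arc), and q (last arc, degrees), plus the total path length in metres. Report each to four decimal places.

Let ψ = atan2(Δy, Δx) = atan2(6.60, -14.94) = 156.1657° be the start→goal bearing.
Normalize: d = |goal − start| / ρ = 16.332899/2.23 = 7.324170, α = (θ_start − ψ) mod 360° = 339.9343° = 5.932972 rad, β = (θ_goal − ψ) mod 360° = 131.2343° = 2.290470 rad.
Common terms: sin α = -0.343098, cos α = 0.939300, sin β = 0.752021, cos β = -0.659139, cos(α−β) = -0.877146, d² = 53.643468. Work in radians in the unit-radius frame; every candidate has L = ρ·(t + p + q).
LSL: p² = 2 + d² − 2cos(α−β) + 2d(sin α − sin β) = 41.356085; p = √p² = 6.430870; φ = atan2(cos β − cos α, d + sin α − sin β) = -0.251190 rad; t = (φ − α) mod 2π = 0.099023 rad, q = (β − φ) mod 2π = 2.541660 rad → L = 2.23·(0.099023 + 6.430870 + 2.541660) = 2.23·9.071553 = 20.229563 m
RSR: p² = 2 + d² − 2cos(α−β) + 2d(sin β − sin α) = 73.439435; p = √p² = 8.569681; φ = atan2(cos α − cos β, d − sin α + sin β) = 0.187621 rad; t = (α − φ) mod 2π = 5.745351 rad, q = (φ − β) mod 2π = 4.180337 rad → L = 2.23·(5.745351 + 8.569681 + 4.180337) = 2.23·18.495369 = 41.244672 m
LSR: p² = d² − 2 + 2cos(α−β) + 2d(sin α + sin β) = 55.879216; p = √p² = 7.475240; φ = atan2(−cos α − cos β, d + sin α + sin β) − atan2(−2, p) = 0.225214 rad; t = (φ − α) mod 2π = 0.575427 rad, q = (φ − β) mod 2π = 4.217929 rad → L = 2.23·(0.575427 + 7.475240 + 4.217929) = 2.23·12.268597 = 27.358970 m
RSL: p² = d² − 2 + 2cos(α−β) − 2d(sin α + sin β) = 43.899135; p = √p² = 6.625642; φ = atan2(cos α + cos β, d − sin α − sin β) − atan2(2, p) = -0.252669 rad; t = (α − φ) mod 2π = 6.185641 rad, q = (β − φ) mod 2π = 2.543139 rad → L = 2.23·(6.185641 + 6.625642 + 2.543139) = 2.23·15.354422 = 34.240361 m
RLR: c = (6 − d² + 2cos(α−β) + 2d(sin α − sin β))/8 = -8.179929, |c| > 1 → infeasible
LRL: c = (6 − d² + 2cos(α−β) − 2d(sin α − sin β))/8 = -4.169511, |c| > 1 → infeasible
Shortest: LSL with L = 20.229563 m ≈ 20.2296 m
Convert LSL to answer units (arcs ×180/π): t = 0.099023·180/π = 5.6736°, p = ρ·p = 2.23·6.430870 = 14.3408 m, q = 2.541660·180/π = 145.6264°, L = 20.2296 m.

LSL: t = 5.6736°, p = 14.3408 m, q = 145.6264°, L = 20.2296 m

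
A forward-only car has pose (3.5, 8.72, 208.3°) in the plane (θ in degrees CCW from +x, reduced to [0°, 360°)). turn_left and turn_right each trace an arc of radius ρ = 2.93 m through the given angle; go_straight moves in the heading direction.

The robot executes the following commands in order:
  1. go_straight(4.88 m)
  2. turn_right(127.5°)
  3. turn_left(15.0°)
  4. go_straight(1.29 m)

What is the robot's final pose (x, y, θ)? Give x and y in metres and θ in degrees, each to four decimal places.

set_pose: (x, y, θ) = (3.5000, 8.7200, 208.3000°), ρ = 2.93
go_straight(4.88): x += 4.88·cos θ, y += 4.88·sin θ → (-0.7967, 6.4064, 208.3000°)
turn_right(127.5°): centre at ρ to the right, rotate −127.5° → (-5.0781, 9.4547, 80.8000°)
turn_left(15.0°): centre at ρ to the left, rotate +15.0° → (-5.0554, 10.2192, 95.8000°)
go_straight(1.29): x += 1.29·cos θ, y += 1.29·sin θ → (-5.1858, 11.5026, 95.8000°)

(-5.1858, 11.5026, 95.8000°)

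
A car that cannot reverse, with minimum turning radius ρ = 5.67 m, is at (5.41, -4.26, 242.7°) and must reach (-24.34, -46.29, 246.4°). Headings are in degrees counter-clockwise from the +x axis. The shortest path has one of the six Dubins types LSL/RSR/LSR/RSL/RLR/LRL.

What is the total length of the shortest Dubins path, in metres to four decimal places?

Let ψ = atan2(Δy, Δx) = atan2(-42.03, -29.75) = -125.2919° be the start→goal bearing.
Normalize: d = |goal − start| / ρ = 51.493528/5.67 = 9.081751, α = (θ_start − ψ) mod 360° = 7.9919° = 0.139485 rad, β = (θ_goal − ψ) mod 360° = 11.6919° = 0.204062 rad.
Common terms: sin α = 0.139033, cos α = 0.990288, sin β = 0.202649, cos β = 0.979251, cos(α−β) = 0.997916, d² = 82.478200. Work in radians in the unit-radius frame; every candidate has L = ρ·(t + p + q).
LSL: p² = 2 + d² − 2cos(α−β) + 2d(sin α − sin β) = 81.326884; p = √p² = 9.018142; φ = atan2(cos β − cos α, d + sin α − sin β) = -0.001224 rad; t = (φ − α) mod 2π = 6.142476 rad, q = (β − φ) mod 2π = 0.205286 rad → L = 5.67·(6.142476 + 9.018142 + 0.205286) = 5.67·15.365904 = 87.124678 m
RSR: p² = 2 + d² − 2cos(α−β) + 2d(sin β − sin α) = 83.637853; p = √p² = 9.145373; φ = atan2(cos α − cos β, d − sin α + sin β) = 0.001207 rad; t = (α − φ) mod 2π = 0.138279 rad, q = (φ − β) mod 2π = 6.080330 rad → L = 5.67·(0.138279 + 9.145373 + 6.080330) = 5.67·15.363981 = 87.113775 m
LSR: p² = d² − 2 + 2cos(α−β) + 2d(sin α + sin β) = 88.680184; p = √p² = 9.417016; φ = atan2(−cos α − cos β, d + sin α + sin β) − atan2(−2, p) = 0.003234 rad; t = (φ − α) mod 2π = 6.146934 rad, q = (φ − β) mod 2π = 6.082356 rad → L = 5.67·(6.146934 + 9.417016 + 6.082356) = 5.67·21.646306 = 122.734553 m
RSL: p² = d² − 2 + 2cos(α−β) − 2d(sin α + sin β) = 76.267878; p = √p² = 8.733148; φ = atan2(cos α + cos β, d − sin α − sin β) − atan2(2, p) = -0.003487 rad; t = (α − φ) mod 2π = 0.142972 rad, q = (β − φ) mod 2π = 0.207549 rad → L = 5.67·(0.142972 + 8.733148 + 0.207549) = 5.67·9.083669 = 51.504404 m
RLR: c = (6 − d² + 2cos(α−β) + 2d(sin α − sin β))/8 = -9.454732, |c| > 1 → infeasible
LRL: c = (6 − d² + 2cos(α−β) − 2d(sin α − sin β))/8 = -9.165860, |c| > 1 → infeasible
Shortest: RSL with L = 51.504404 m ≈ 51.5044 m

51.5044 m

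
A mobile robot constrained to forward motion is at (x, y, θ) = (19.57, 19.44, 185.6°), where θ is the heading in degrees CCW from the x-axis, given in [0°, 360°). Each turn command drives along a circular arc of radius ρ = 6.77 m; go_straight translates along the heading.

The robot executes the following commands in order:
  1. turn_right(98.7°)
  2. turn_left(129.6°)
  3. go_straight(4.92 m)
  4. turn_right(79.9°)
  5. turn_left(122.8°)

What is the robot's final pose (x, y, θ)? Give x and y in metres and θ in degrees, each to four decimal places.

(-22.5773, 26.2751, 259.4000°)

set_pose: (x, y, θ) = (19.5700, 19.4400, 185.6000°), ρ = 6.77
turn_right(98.7°): centre at ρ to the right, rotate −98.7° → (12.1493, 26.5438, 86.9000°)
turn_left(129.6°): centre at ρ to the left, rotate +129.6° → (1.3622, 32.3520, 216.5000°)
go_straight(4.92): x += 4.92·cos θ, y += 4.92·sin θ → (-2.5927, 29.4255, 216.5000°)
turn_right(79.9°): centre at ρ to the right, rotate −79.9° → (-11.2713, 29.9487, 136.6000°)
turn_left(122.8°): centre at ρ to the left, rotate +122.8° → (-22.5773, 26.2751, 259.4000°)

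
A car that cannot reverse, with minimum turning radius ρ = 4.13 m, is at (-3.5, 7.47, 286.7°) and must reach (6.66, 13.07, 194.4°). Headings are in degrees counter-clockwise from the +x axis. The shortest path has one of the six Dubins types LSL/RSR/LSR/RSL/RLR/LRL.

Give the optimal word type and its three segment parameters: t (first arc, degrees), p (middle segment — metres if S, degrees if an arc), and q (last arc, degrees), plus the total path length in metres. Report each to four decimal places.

Let ψ = atan2(Δy, Δx) = atan2(5.60, 10.16) = 28.8627° be the start→goal bearing.
Normalize: d = |goal − start| / ρ = 11.601103/4.13 = 2.808984, α = (θ_start − ψ) mod 360° = 257.8373° = 4.500109 rad, β = (θ_goal − ψ) mod 360° = 165.5373° = 2.889171 rad.
Common terms: sin α = -0.977553, cos α = -0.210689, sin β = 0.249750, cos β = -0.968310, cos(α−β) = -0.040132, d² = 7.890390. Work in radians in the unit-radius frame; every candidate has L = ρ·(t + p + q).
LSL: p² = 2 + d² − 2cos(α−β) + 2d(sin α − sin β) = 3.075704; p = √p² = 1.753768; φ = atan2(cos β − cos α, d + sin α − sin β) = -0.446705 rad; t = (φ − α) mod 2π = 1.336371 rad, q = (β − φ) mod 2π = 3.335876 rad → L = 4.13·(1.336371 + 1.753768 + 3.335876) = 4.13·6.426015 = 26.539442 m
RSR: p² = 2 + d² − 2cos(α−β) + 2d(sin β − sin α) = 16.865604; p = √p² = 4.106775; φ = atan2(cos α − cos β, d − sin α + sin β) = 0.185544 rad; t = (α − φ) mod 2π = 4.314566 rad, q = (φ − β) mod 2π = 3.579558 rad → L = 4.13·(4.314566 + 4.106775 + 3.579558) = 4.13·12.000900 = 49.563715 m
LSR: p² = d² − 2 + 2cos(α−β) + 2d(sin α + sin β) = 1.721352; p = √p² = 1.312003; φ = atan2(−cos α − cos β, d + sin α + sin β) − atan2(−2, p) = 1.505640 rad; t = (φ − α) mod 2π = 3.288716 rad, q = (φ − β) mod 2π = 4.899655 rad → L = 4.13·(3.288716 + 1.312003 + 4.899655) = 4.13·9.500374 = 39.236546 m
RSL: p² = d² − 2 + 2cos(α−β) − 2d(sin α + sin β) = 9.898901; p = √p² = 3.146252; φ = atan2(cos α + cos β, d − sin α − sin β) − atan2(2, p) = -0.888009 rad; t = (α − φ) mod 2π = 5.388118 rad, q = (β − φ) mod 2π = 3.777179 rad → L = 4.13·(5.388118 + 3.146252 + 3.777179) = 4.13·12.311549 = 50.846699 m
RLR: c = (6 − d² + 2cos(α−β) + 2d(sin α − sin β))/8 = -1.108201, |c| > 1 → infeasible
LRL: c = (6 − d² + 2cos(α−β) − 2d(sin α − sin β))/8 = 0.615537; p = 2π − arccos c = 5.375456 rad; φ = atan2(cos β − cos α, d + sin α − sin β) = -0.446705 rad; t = (φ − α + p/2) mod 2π = 4.024099 rad, q = (β − α − t + p) mod 2π = 6.023604 rad → L = 4.13·(4.024099 + 5.375456 + 6.023604) = 4.13·15.423159 = 63.697646 m
Shortest: LSL with L = 26.539442 m ≈ 26.5394 m
Convert LSL to answer units (arcs ×180/π): t = 1.336371·180/π = 76.5684°, p = ρ·p = 4.13·1.753768 = 7.2431 m, q = 3.335876·180/π = 191.1316°, L = 26.5394 m.

LSL: t = 76.5684°, p = 7.2431 m, q = 191.1316°, L = 26.5394 m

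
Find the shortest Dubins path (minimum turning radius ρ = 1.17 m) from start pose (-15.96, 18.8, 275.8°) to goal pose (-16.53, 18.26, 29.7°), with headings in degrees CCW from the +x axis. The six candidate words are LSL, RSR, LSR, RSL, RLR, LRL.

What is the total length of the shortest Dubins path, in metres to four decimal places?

Let ψ = atan2(Δy, Δx) = atan2(-0.54, -0.57) = -136.5482° be the start→goal bearing.
Normalize: d = |goal − start| / ρ = 0.785175/1.17 = 0.671090, α = (θ_start − ψ) mod 360° = 52.3482° = 0.913648 rad, β = (θ_goal − ψ) mod 360° = 166.2482° = 2.901578 rad.
Common terms: sin α = 0.791737, cos α = 0.610862, sin β = 0.237717, cos β = -0.971334, cos(α−β) = -0.405142, d² = 0.450362. Work in radians in the unit-radius frame; every candidate has L = ρ·(t + p + q).
LSL: p² = 2 + d² − 2cos(α−β) + 2d(sin α − sin β) = 4.004239; p = √p² = 2.001060; φ = atan2(cos β − cos α, d + sin α − sin β) = -0.911918 rad; t = (φ − α) mod 2π = 4.457620 rad, q = (β − φ) mod 2π = 3.813495 rad → L = 1.17·(4.457620 + 2.001060 + 3.813495) = 1.17·10.272175 = 12.018445 m
RSR: p² = 2 + d² − 2cos(α−β) + 2d(sin β − sin α) = 2.517050; p = √p² = 1.586521; φ = atan2(cos α − cos β, d − sin α + sin β) = 1.496939 rad; t = (α − φ) mod 2π = 5.699894 rad, q = (φ − β) mod 2π = 4.878547 rad → L = 1.17·(5.699894 + 1.586521 + 4.878547) = 1.17·12.164962 = 14.233006 m
LSR: p² = d² − 2 + 2cos(α−β) + 2d(sin α + sin β) = -0.978209 < 0 → infeasible
RSL: p² = d² − 2 + 2cos(α−β) − 2d(sin α + sin β) = -3.741634 < 0 → infeasible
RLR: c = (6 − d² + 2cos(α−β) + 2d(sin α − sin β))/8 = 0.685369; p = 2π − arccos c = 5.467499 rad; φ = atan2(cos α − cos β, d − sin α + sin β) = 1.496939 rad; t = (α − φ + p/2) mod 2π = 2.150458 rad, q = (α − β − t + p) mod 2π = 1.329111 rad → L = 1.17·(2.150458 + 5.467499 + 1.329111) = 1.17·8.947068 = 10.468069 m
LRL: c = (6 − d² + 2cos(α−β) − 2d(sin α − sin β))/8 = 0.499470; p = 2π − arccos c = 5.235376 rad; φ = atan2(cos β − cos α, d + sin α − sin β) = -0.911918 rad; t = (φ − α + p/2) mod 2π = 0.792123 rad, q = (β − α − t + p) mod 2π = 0.147998 rad → L = 1.17·(0.792123 + 5.235376 + 0.147998) = 1.17·6.175497 = 7.225331 m
Shortest: LRL with L = 7.225331 m ≈ 7.2253 m

7.2253 m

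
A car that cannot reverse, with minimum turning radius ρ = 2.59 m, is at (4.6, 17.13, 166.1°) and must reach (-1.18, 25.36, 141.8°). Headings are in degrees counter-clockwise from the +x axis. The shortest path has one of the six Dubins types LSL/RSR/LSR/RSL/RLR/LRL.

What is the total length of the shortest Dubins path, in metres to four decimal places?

10.2592 m

Let ψ = atan2(Δy, Δx) = atan2(8.23, -5.78) = 125.0807° be the start→goal bearing.
Normalize: d = |goal − start| / ρ = 10.056903/2.59 = 3.882974, α = (θ_start − ψ) mod 360° = 41.0193° = 0.715922 rad, β = (θ_goal − ψ) mod 360° = 16.7193° = 0.291807 rad.
Common terms: sin α = 0.656313, cos α = 0.754489, sin β = 0.287683, cos β = 0.957726, cos(α−β) = 0.911403, d² = 15.077488. Work in radians in the unit-radius frame; every candidate has L = ρ·(t + p + q).
LSL: p² = 2 + d² − 2cos(α−β) + 2d(sin α − sin β) = 18.117444; p = √p² = 4.256459; φ = atan2(cos β − cos α, d + sin α − sin β) = 0.047766 rad; t = (φ − α) mod 2π = 5.615030 rad, q = (β − φ) mod 2π = 0.244041 rad → L = 2.59·(5.615030 + 4.256459 + 0.244041) = 2.59·10.115529 = 26.199221 m
RSR: p² = 2 + d² − 2cos(α−β) + 2d(sin β − sin α) = 12.391920; p = √p² = 3.520216; φ = atan2(cos α − cos β, d − sin α + sin β) = -0.057766 rad; t = (α − φ) mod 2π = 0.773688 rad, q = (φ − β) mod 2π = 5.933612 rad → L = 2.59·(0.773688 + 3.520216 + 5.933612) = 2.59·10.227516 = 26.489267 m
LSR: p² = d² − 2 + 2cos(α−β) + 2d(sin α + sin β) = 22.231322; p = √p² = 4.715010; φ = atan2(−cos α − cos β, d + sin α + sin β) − atan2(−2, p) = 0.060302 rad; t = (φ − α) mod 2π = 5.627565 rad, q = (φ − β) mod 2π = 6.051680 rad → L = 2.59·(5.627565 + 4.715010 + 6.051680) = 2.59·16.394256 = 42.461122 m
RSL: p² = d² − 2 + 2cos(α−β) − 2d(sin α + sin β) = 7.569268; p = √p² = 2.751230; φ = atan2(cos α + cos β, d − sin α − sin β) − atan2(2, p) = -0.101065 rad; t = (α − φ) mod 2π = 0.816987 rad, q = (β − φ) mod 2π = 0.392872 rad → L = 2.59·(0.816987 + 2.751230 + 0.392872) = 2.59·3.961089 = 10.259221 m
RLR: c = (6 − d² + 2cos(α−β) + 2d(sin α − sin β))/8 = -0.548990; p = 2π − arccos c = 4.131234 rad; φ = atan2(cos α − cos β, d − sin α + sin β) = -0.057766 rad; t = (α − φ + p/2) mod 2π = 2.839305 rad, q = (α − β − t + p) mod 2π = 1.716044 rad → L = 2.59·(2.839305 + 4.131234 + 1.716044) = 2.59·8.686582 = 22.498248 m
LRL: c = (6 − d² + 2cos(α−β) − 2d(sin α − sin β))/8 = -1.264680, |c| > 1 → infeasible
Shortest: RSL with L = 10.259221 m ≈ 10.2592 m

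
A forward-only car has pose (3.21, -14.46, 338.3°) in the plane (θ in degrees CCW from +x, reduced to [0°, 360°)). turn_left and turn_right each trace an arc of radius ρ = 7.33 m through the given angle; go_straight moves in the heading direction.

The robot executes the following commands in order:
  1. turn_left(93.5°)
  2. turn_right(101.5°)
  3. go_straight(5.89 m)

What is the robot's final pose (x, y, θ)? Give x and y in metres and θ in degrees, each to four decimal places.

set_pose: (x, y, θ) = (3.2100, -14.4600, 338.3000°), ρ = 7.33
turn_left(93.5°): centre at ρ to the left, rotate +93.5° → (12.8835, -9.9389, 431.8000° ≡ 71.8000°)
turn_right(101.5°): centre at ρ to the right, rotate −101.5° → (23.4785, -5.8612, -29.7000° ≡ 330.3000°)
go_straight(5.89): x += 5.89·cos θ, y += 5.89·sin θ → (28.5948, -8.7795, 330.3000°)

(28.5948, -8.7795, 330.3000°)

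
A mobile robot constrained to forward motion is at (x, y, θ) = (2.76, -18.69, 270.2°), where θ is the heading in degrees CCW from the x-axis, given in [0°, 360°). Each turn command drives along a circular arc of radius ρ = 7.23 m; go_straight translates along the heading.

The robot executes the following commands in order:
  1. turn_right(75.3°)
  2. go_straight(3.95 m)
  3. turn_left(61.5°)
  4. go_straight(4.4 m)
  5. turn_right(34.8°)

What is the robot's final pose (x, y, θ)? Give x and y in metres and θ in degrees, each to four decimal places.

set_pose: (x, y, θ) = (2.7600, -18.6900, 270.2000°), ρ = 7.23
turn_right(75.3°): centre at ρ to the right, rotate −75.3° → (-2.6109, -25.7021, 194.9000°)
go_straight(3.95): x += 3.95·cos θ, y += 3.95·sin θ → (-6.4281, -26.7178, 194.9000°)
turn_left(61.5°): centre at ρ to the left, rotate +61.5° → (-11.5963, -32.0046, 256.4000°)
go_straight(4.4): x += 4.4·cos θ, y += 4.4·sin θ → (-12.6309, -36.2813, 256.4000°)
turn_right(34.8°): centre at ρ to the right, rotate −34.8° → (-14.8580, -39.9878, 221.6000°)

(-14.8580, -39.9878, 221.6000°)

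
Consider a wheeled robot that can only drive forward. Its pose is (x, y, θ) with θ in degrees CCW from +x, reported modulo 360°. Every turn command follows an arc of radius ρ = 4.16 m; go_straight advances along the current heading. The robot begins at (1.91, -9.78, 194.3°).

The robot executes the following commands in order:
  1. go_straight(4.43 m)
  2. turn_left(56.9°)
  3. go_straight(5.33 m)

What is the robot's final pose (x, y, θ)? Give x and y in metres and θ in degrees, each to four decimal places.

(-7.0110, -18.6103, 251.2000°)

set_pose: (x, y, θ) = (1.9100, -9.7800, 194.3000°), ρ = 4.16
go_straight(4.43): x += 4.43·cos θ, y += 4.43·sin θ → (-2.3827, -10.8742, 194.3000°)
turn_left(56.9°): centre at ρ to the left, rotate +56.9° → (-5.2933, -13.5647, 251.2000°)
go_straight(5.33): x += 5.33·cos θ, y += 5.33·sin θ → (-7.0110, -18.6103, 251.2000°)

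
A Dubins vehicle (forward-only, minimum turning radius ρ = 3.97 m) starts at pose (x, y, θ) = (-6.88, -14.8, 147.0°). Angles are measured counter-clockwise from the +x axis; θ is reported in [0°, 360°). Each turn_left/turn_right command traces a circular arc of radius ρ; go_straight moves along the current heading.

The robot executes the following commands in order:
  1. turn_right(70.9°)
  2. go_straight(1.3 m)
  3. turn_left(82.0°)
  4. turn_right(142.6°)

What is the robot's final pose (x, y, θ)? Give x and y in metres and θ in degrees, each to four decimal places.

set_pose: (x, y, θ) = (-6.8800, -14.8000, 147.0000°), ρ = 3.97
turn_right(70.9°): centre at ρ to the right, rotate −70.9° → (-8.5715, -10.5168, 76.1000°)
go_straight(1.3): x += 1.3·cos θ, y += 1.3·sin θ → (-8.2592, -9.2548, 76.1000°)
turn_left(82.0°): centre at ρ to the left, rotate +82.0° → (-10.6322, -4.6176, 158.1000°)
turn_right(142.6°): centre at ρ to the right, rotate −142.6° → (-10.2124, 2.8915, 15.5000°)

(-10.2124, 2.8915, 15.5000°)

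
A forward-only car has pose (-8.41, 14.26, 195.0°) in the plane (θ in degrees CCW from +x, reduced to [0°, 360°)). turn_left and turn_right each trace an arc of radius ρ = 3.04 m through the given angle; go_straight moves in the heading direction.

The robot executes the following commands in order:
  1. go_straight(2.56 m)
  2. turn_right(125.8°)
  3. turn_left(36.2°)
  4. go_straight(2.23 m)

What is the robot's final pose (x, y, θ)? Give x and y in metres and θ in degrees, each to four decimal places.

set_pose: (x, y, θ) = (-8.4100, 14.2600, 195.0000°), ρ = 3.04
go_straight(2.56): x += 2.56·cos θ, y += 2.56·sin θ → (-10.8828, 13.5974, 195.0000°)
turn_right(125.8°): centre at ρ to the right, rotate −125.8° → (-14.5115, 17.6134, 69.2000°)
turn_left(36.2°): centre at ρ to the left, rotate +36.2° → (-14.4225, 19.5002, 105.4000°)
go_straight(2.23): x += 2.23·cos θ, y += 2.23·sin θ → (-15.0147, 21.6501, 105.4000°)

(-15.0147, 21.6501, 105.4000°)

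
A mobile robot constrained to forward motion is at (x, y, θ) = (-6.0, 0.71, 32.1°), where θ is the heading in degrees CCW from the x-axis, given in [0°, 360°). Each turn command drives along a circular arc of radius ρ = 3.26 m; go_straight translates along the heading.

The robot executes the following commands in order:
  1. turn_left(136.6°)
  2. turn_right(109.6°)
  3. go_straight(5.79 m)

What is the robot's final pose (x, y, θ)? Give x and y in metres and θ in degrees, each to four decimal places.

(-6.2787, 16.5076, 59.1000°)

set_pose: (x, y, θ) = (-6.0000, 0.7100, 32.1000°), ρ = 3.26
turn_left(136.6°): centre at ρ to the left, rotate +136.6° → (-7.0936, 6.6684, 168.7000°)
turn_right(109.6°): centre at ρ to the right, rotate −109.6° → (-9.2521, 11.5394, 59.1000°)
go_straight(5.79): x += 5.79·cos θ, y += 5.79·sin θ → (-6.2787, 16.5076, 59.1000°)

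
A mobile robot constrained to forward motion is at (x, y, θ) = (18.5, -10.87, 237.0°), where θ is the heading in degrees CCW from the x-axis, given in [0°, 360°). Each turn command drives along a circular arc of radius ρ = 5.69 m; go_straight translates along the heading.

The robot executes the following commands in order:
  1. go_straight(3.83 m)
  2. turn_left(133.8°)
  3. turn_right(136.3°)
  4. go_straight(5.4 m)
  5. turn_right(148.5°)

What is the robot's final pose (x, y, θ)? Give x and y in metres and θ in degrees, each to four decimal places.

set_pose: (x, y, θ) = (18.5000, -10.8700, 237.0000°), ρ = 5.69
go_straight(3.83): x += 3.83·cos θ, y += 3.83·sin θ → (16.4140, -14.0821, 237.0000°)
turn_left(133.8°): centre at ρ to the left, rotate +133.8° → (22.2523, -22.7703, 370.8000° ≡ 10.8000°)
turn_right(136.3°): centre at ρ to the right, rotate −136.3° → (27.9508, -31.6637, -125.5000° ≡ 234.5000°)
go_straight(5.4): x += 5.4·cos θ, y += 5.4·sin θ → (24.8150, -36.0600, 234.5000°)
turn_right(148.5°): centre at ρ to the right, rotate −148.5° → (14.5065, -32.3588, 86.0000°)

(14.5065, -32.3588, 86.0000°)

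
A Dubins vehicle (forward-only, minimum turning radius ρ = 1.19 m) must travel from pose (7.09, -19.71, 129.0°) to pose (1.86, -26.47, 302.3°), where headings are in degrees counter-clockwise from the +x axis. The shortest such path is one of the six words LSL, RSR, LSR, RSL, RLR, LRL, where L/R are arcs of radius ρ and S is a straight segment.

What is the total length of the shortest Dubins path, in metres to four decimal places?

9.9064 m

Let ψ = atan2(Δy, Δx) = atan2(-6.76, -5.23) = -127.7280° be the start→goal bearing.
Normalize: d = |goal − start| / ρ = 8.546959/1.19 = 7.182318, α = (θ_start − ψ) mod 360° = 256.7280° = 4.480749 rad, β = (θ_goal − ψ) mod 360° = 70.0280° = 1.222219 rad.
Common terms: sin α = -0.973291, cos α = -0.229574, sin β = 0.939860, cos β = 0.341561, cos(α−β) = -0.993171, d² = 51.585693. Work in radians in the unit-radius frame; every candidate has L = ρ·(t + p + q).
LSL: p² = 2 + d² − 2cos(α−β) + 2d(sin α − sin β) = 28.090319; p = √p² = 5.300030; φ = atan2(cos β − cos α, d + sin α − sin β) = 0.107970 rad; t = (φ − α) mod 2π = 1.910407 rad, q = (β − φ) mod 2π = 1.114249 rad → L = 1.19·(1.910407 + 5.300030 + 1.114249) = 1.19·8.324686 = 9.906376 m
RSR: p² = 2 + d² − 2cos(α−β) + 2d(sin β − sin α) = 83.053750; p = √p² = 9.113383; φ = atan2(cos α − cos β, d − sin α + sin β) = -0.062711 rad; t = (α − φ) mod 2π = 4.543460 rad, q = (φ − β) mod 2π = 4.998255 rad → L = 1.19·(4.543460 + 9.113383 + 4.998255) = 1.19·18.655098 = 22.199567 m
LSR: p² = d² − 2 + 2cos(α−β) + 2d(sin α + sin β) = 47.119120; p = √p² = 6.864337; φ = atan2(−cos α − cos β, d + sin α + sin β) − atan2(−2, p) = 0.267849 rad; t = (φ − α) mod 2π = 2.070285 rad, q = (φ − β) mod 2π = 5.328815 rad → L = 1.19·(2.070285 + 6.864337 + 5.328815) = 1.19·14.263437 = 16.973490 m
RSL: p² = d² − 2 + 2cos(α−β) − 2d(sin α + sin β) = 48.079584; p = √p² = 6.933944; φ = atan2(cos α + cos β, d − sin α − sin β) − atan2(2, p) = -0.265296 rad; t = (α − φ) mod 2π = 4.746045 rad, q = (β − φ) mod 2π = 1.487515 rad → L = 1.19·(4.746045 + 6.933944 + 1.487515) = 1.19·13.167504 = 15.669329 m
RLR: c = (6 − d² + 2cos(α−β) + 2d(sin α − sin β))/8 = -9.381719, |c| > 1 → infeasible
LRL: c = (6 − d² + 2cos(α−β) − 2d(sin α − sin β))/8 = -2.511290, |c| > 1 → infeasible
Shortest: LSL with L = 9.906376 m ≈ 9.9064 m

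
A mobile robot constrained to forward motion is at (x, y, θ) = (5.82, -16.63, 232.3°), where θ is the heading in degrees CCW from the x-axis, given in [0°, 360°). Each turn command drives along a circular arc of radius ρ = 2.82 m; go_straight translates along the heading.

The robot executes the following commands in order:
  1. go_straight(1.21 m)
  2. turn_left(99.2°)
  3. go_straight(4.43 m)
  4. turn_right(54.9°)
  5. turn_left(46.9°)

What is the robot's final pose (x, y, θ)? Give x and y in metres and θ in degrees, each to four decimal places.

(12.4385, -28.0009, 323.5000°)

set_pose: (x, y, θ) = (5.8200, -16.6300, 232.3000°), ρ = 2.82
go_straight(1.21): x += 1.21·cos θ, y += 1.21·sin θ → (5.0801, -17.5874, 232.3000°)
turn_left(99.2°): centre at ρ to the left, rotate +99.2° → (5.9657, -21.7902, 331.5000°)
go_straight(4.43): x += 4.43·cos θ, y += 4.43·sin θ → (9.8589, -23.9040, 331.5000°)
turn_right(54.9°): centre at ρ to the right, rotate −54.9° → (11.3146, -26.0581, 276.6000°)
turn_left(46.9°): centre at ρ to the left, rotate +46.9° → (12.4385, -28.0009, 323.5000°)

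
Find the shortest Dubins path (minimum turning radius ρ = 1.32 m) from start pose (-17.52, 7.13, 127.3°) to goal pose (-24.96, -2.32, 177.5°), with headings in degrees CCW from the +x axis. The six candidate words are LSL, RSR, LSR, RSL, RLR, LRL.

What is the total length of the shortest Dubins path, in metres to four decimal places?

13.5873 m

Let ψ = atan2(Δy, Δx) = atan2(-9.45, -7.44) = -128.2134° be the start→goal bearing.
Normalize: d = |goal − start| / ρ = 12.027306/1.32 = 9.111596, α = (θ_start − ψ) mod 360° = 255.5134° = 4.459550 rad, β = (θ_goal − ψ) mod 360° = 305.7134° = 5.335706 rad.
Common terms: sin α = -0.968206, cos α = -0.250153, sin β = -0.811947, cos β = 0.583731, cos(α−β) = 0.640110, d² = 83.021178. Work in radians in the unit-radius frame; every candidate has L = ρ·(t + p + q).
LSL: p² = 2 + d² − 2cos(α−β) + 2d(sin α − sin β) = 80.893414; p = √p² = 8.994077; φ = atan2(cos β − cos α, d + sin α − sin β) = 0.092848 rad; t = (φ − α) mod 2π = 1.916483 rad, q = (β − φ) mod 2π = 5.242857 rad → L = 1.32·(1.916483 + 8.994077 + 5.242857) = 1.32·16.153417 = 21.322511 m
RSR: p² = 2 + d² − 2cos(α−β) + 2d(sin β − sin α) = 86.588502; p = √p² = 9.305294; φ = atan2(cos α − cos β, d − sin α + sin β) = -0.089734 rad; t = (α − φ) mod 2π = 4.549285 rad, q = (φ − β) mod 2π = 0.857745 rad → L = 1.32·(4.549285 + 9.305294 + 0.857745) = 1.32·14.712324 = 19.420268 m
LSR: p² = d² − 2 + 2cos(α−β) + 2d(sin α + sin β) = 49.861326; p = √p² = 7.061255; φ = atan2(−cos α − cos β, d + sin α + sin β) − atan2(−2, p) = 0.230538 rad; t = (φ − α) mod 2π = 2.054173 rad, q = (φ − β) mod 2π = 1.178018 rad → L = 1.32·(2.054173 + 7.061255 + 1.178018) = 1.32·10.293447 = 13.587350 m
RSL: p² = d² − 2 + 2cos(α−β) − 2d(sin α + sin β) = 114.741468; p = √p² = 10.711744; φ = atan2(cos α + cos β, d − sin α − sin β) − atan2(2, p) = -0.153968 rad; t = (α − φ) mod 2π = 4.613519 rad, q = (β − φ) mod 2π = 5.489674 rad → L = 1.32·(4.613519 + 10.711744 + 5.489674) = 1.32·20.814937 = 27.475717 m
RLR: c = (6 − d² + 2cos(α−β) + 2d(sin α − sin β))/8 = -9.823563, |c| > 1 → infeasible
LRL: c = (6 − d² + 2cos(α−β) − 2d(sin α − sin β))/8 = -9.111677, |c| > 1 → infeasible
Shortest: LSR with L = 13.587350 m ≈ 13.5873 m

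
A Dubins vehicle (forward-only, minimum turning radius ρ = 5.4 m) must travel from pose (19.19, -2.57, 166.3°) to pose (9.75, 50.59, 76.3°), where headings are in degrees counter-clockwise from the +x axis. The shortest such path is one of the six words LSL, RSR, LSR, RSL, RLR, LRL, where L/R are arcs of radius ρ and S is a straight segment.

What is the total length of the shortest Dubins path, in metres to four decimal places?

Let ψ = atan2(Δy, Δx) = atan2(53.16, -9.44) = 100.0695° be the start→goal bearing.
Normalize: d = |goal − start| / ρ = 53.991659/5.4 = 9.998455, α = (θ_start − ψ) mod 360° = 66.2305° = 1.155941 rad, β = (θ_goal − ψ) mod 360° = 336.2305° = 5.868330 rad.
Common terms: sin α = 0.915175, cos α = 0.403057, sin β = -0.403057, cos β = 0.915175, cos(α−β) = -0.000000, d² = 99.969108. Work in radians in the unit-radius frame; every candidate has L = ρ·(t + p + q).
LSL: p² = 2 + d² − 2cos(α−β) + 2d(sin α − sin β) = 128.329678; p = √p² = 11.328269; φ = atan2(cos β − cos α, d + sin α − sin β) = 0.045222 rad; t = (φ − α) mod 2π = 5.172467 rad, q = (β − φ) mod 2π = 5.823108 rad → L = 5.4·(5.172467 + 11.328269 + 5.823108) = 5.4·22.323843 = 120.548754 m
RSR: p² = 2 + d² − 2cos(α−β) + 2d(sin β − sin α) = 75.608538; p = √p² = 8.695317; φ = atan2(cos α − cos β, d − sin α + sin β) = -0.058930 rad; t = (α − φ) mod 2π = 1.214871 rad, q = (φ − β) mod 2π = 0.355925 rad → L = 5.4·(1.214871 + 8.695317 + 0.355925) = 5.4·10.266113 = 55.437012 m
LSR: p² = d² − 2 + 2cos(α−β) + 2d(sin α + sin β) = 108.209871; p = √p² = 10.402397; φ = atan2(−cos α − cos β, d + sin α + sin β) − atan2(−2, p) = 0.065177 rad; t = (φ − α) mod 2π = 5.192422 rad, q = (φ − β) mod 2π = 0.480033 rad → L = 5.4·(5.192422 + 10.402397 + 0.480033) = 5.4·16.074852 = 86.804199 m
RSL: p² = d² − 2 + 2cos(α−β) − 2d(sin α + sin β) = 87.728346; p = √p² = 9.366341; φ = atan2(cos α + cos β, d − sin α − sin β) − atan2(2, p) = -0.072294 rad; t = (α − φ) mod 2π = 1.228235 rad, q = (β − φ) mod 2π = 5.940624 rad → L = 5.4·(1.228235 + 9.366341 + 5.940624) = 5.4·16.535201 = 89.290085 m
RLR: c = (6 − d² + 2cos(α−β) + 2d(sin α − sin β))/8 = -8.451067, |c| > 1 → infeasible
LRL: c = (6 − d² + 2cos(α−β) − 2d(sin α − sin β))/8 = -15.041210, |c| > 1 → infeasible
Shortest: RSR with L = 55.437012 m ≈ 55.4370 m

55.4370 m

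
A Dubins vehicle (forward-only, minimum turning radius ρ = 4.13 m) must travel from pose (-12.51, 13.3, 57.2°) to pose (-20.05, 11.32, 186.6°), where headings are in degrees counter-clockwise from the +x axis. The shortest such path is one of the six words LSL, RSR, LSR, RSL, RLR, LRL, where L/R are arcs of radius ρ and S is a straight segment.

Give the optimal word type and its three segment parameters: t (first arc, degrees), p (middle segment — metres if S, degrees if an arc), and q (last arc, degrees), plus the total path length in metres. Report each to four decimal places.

Let ψ = atan2(Δy, Δx) = atan2(-1.98, -7.54) = -165.2864° be the start→goal bearing.
Normalize: d = |goal − start| / ρ = 7.795640/4.13 = 1.887564, α = (θ_start − ψ) mod 360° = 222.4864° = 3.883120 rad, β = (θ_goal − ψ) mod 360° = 351.8864° = 6.141576 rad.
Common terms: sin α = -0.675415, cos α = -0.737438, sin β = -0.141137, cos β = 0.989990, cos(α−β) = -0.634731, d² = 3.562898. Work in radians in the unit-radius frame; every candidate has L = ρ·(t + p + q).
LSL: p² = 2 + d² − 2cos(α−β) + 2d(sin α − sin β) = 4.815392; p = √p² = 2.194400; φ = atan2(cos β − cos α, d + sin α − sin β) = 0.906253 rad; t = (φ − α) mod 2π = 3.306319 rad, q = (β − φ) mod 2π = 5.235323 rad → L = 4.13·(3.306319 + 2.194400 + 5.235323) = 4.13·10.736041 = 44.339851 m
RSR: p² = 2 + d² − 2cos(α−β) + 2d(sin β − sin α) = 8.849327; p = √p² = 2.974782; φ = atan2(cos α − cos β, d − sin α + sin β) = -0.619577 rad; t = (α − φ) mod 2π = 4.502696 rad, q = (φ − β) mod 2π = 5.805218 rad → L = 4.13·(4.502696 + 2.974782 + 5.805218) = 4.13·13.282696 = 54.857536 m
LSR: p² = d² − 2 + 2cos(α−β) + 2d(sin α + sin β) = -2.789150 < 0 → infeasible
RSL: p² = d² − 2 + 2cos(α−β) − 2d(sin α + sin β) = 3.376024; p = √p² = 1.837396; φ = atan2(cos α + cos β, d − sin α − sin β) − atan2(2, p) = -0.734621 rad; t = (α − φ) mod 2π = 4.617741 rad, q = (β − φ) mod 2π = 0.593011 rad → L = 4.13·(4.617741 + 1.837396 + 0.593011) = 4.13·7.048148 = 29.108852 m
RLR: c = (6 − d² + 2cos(α−β) + 2d(sin α − sin β))/8 = -0.106166; p = 2π − arccos c = 4.606023 rad; φ = atan2(cos α − cos β, d − sin α + sin β) = -0.619577 rad; t = (α − φ + p/2) mod 2π = 0.522522 rad, q = (α − β − t + p) mod 2π = 1.825044 rad → L = 4.13·(0.522522 + 4.606023 + 1.825044) = 4.13·6.953589 = 28.718324 m
LRL: c = (6 − d² + 2cos(α−β) − 2d(sin α − sin β))/8 = 0.398076; p = 2π − arccos c = 5.121808 rad; φ = atan2(cos β − cos α, d + sin α − sin β) = 0.906253 rad; t = (φ − α + p/2) mod 2π = 5.867222 rad, q = (β − α − t + p) mod 2π = 1.513041 rad → L = 4.13·(5.867222 + 5.121808 + 1.513041) = 4.13·12.502071 = 51.633554 m
Shortest: RLR with L = 28.718324 m ≈ 28.7183 m
Convert RLR to answer units (arcs ×180/π): t = 0.522522·180/π = 29.9383°, p = 4.606023·180/π = 263.9057°, q = 1.825044·180/π = 104.5673°, L = 28.7183 m.

RLR: t = 29.9383°, p = 263.9057°, q = 104.5673°, L = 28.7183 m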